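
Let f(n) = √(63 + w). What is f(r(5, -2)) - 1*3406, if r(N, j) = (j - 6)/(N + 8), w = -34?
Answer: -3406 + √29 ≈ -3400.6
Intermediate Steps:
r(N, j) = (-6 + j)/(8 + N)
f(n) = √29 (f(n) = √(63 - 34) = √29)
f(r(5, -2)) - 1*3406 = √29 - 1*3406 = √29 - 3406 = -3406 + √29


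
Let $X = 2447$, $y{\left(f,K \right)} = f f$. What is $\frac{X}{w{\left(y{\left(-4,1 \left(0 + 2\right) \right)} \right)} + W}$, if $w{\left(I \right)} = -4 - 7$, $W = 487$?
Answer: $\frac{2447}{476} \approx 5.1408$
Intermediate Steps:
$y{\left(f,K \right)} = f^{2}$
$w{\left(I \right)} = -11$
$\frac{X}{w{\left(y{\left(-4,1 \left(0 + 2\right) \right)} \right)} + W} = \frac{2447}{-11 + 487} = \frac{2447}{476}$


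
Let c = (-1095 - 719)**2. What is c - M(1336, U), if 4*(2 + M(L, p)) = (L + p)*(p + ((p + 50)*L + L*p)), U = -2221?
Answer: -5181728313/4 ≈ -1.2954e+9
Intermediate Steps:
M(L, p) = -2 + (L + p)*(p + L*p + L*(50 + p))/4 (M(L, p) = -2 + ((L + p)*(p + ((p + 50)*L + L*p)))/4 = -2 + ((L + p)*(p + ((50 + p)*L + L*p)))/4 = -2 + ((L + p)*(p + (L*(50 + p) + L*p)))/4 = -2 + ((L + p)*(p + (L*p + L*(50 + p))))/4 = -2 + ((L + p)*(p + L*p + L*(50 + p)))/4 = -2 + (L + p)*(p + L*p + L*(50 + p))/4)
c = 3290596 (c = (-1814)**2 = 3290596)
c - M(1336, U) = 3290596 - (-2 + (1/4)*(-2221)**2 + (25/2)*1336**2 + (1/2)*1336*(-2221)**2 + (1/2)*(-2221)*1336**2 + (51/4)*1336*(-2221)) = 3290596 - (-2 + (1/4)*4932841 + (25/2)*1784896 + (1/2)*1336*4932841 + (1/2)*(-2221)*1784896 - 37832514) = 3290596 - (-2 + 4932841/4 + 22311200 + 3295137788 - 1982127008 - 37832514) = 3290596 - 1*5194890697/4 = 3290596 - 5194890697/4 = -5181728313/4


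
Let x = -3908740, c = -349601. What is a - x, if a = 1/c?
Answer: 1366499412739/349601 ≈ 3.9087e+6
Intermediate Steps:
a = -1/349601 (a = 1/(-349601) = -1/349601 ≈ -2.8604e-6)
a - x = -1/349601 - 1*(-3908740) = -1/349601 + 3908740 = 1366499412739/349601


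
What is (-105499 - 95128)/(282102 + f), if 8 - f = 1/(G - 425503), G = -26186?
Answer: -90621009003/127425983791 ≈ -0.71117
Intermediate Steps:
f = 3613513/451689 (f = 8 - 1/(-26186 - 425503) = 8 - 1/(-451689) = 8 - 1*(-1/451689) = 8 + 1/451689 = 3613513/451689 ≈ 8.0000)
(-105499 - 95128)/(282102 + f) = (-105499 - 95128)/(282102 + 3613513/451689) = -200627/127425983791/451689 = -200627*451689/127425983791 = -90621009003/127425983791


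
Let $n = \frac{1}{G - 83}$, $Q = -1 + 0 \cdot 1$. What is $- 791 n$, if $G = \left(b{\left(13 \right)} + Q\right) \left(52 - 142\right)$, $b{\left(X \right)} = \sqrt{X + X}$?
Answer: $\frac{5537}{210551} + \frac{71190 \sqrt{26}}{210551} \approx 1.7503$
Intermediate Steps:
$b{\left(X \right)} = \sqrt{2} \sqrt{X}$ ($b{\left(X \right)} = \sqrt{2 X} = \sqrt{2} \sqrt{X}$)
$Q = -1$ ($Q = -1 + 0 = -1$)
$G = 90 - 90 \sqrt{26}$ ($G = \left(\sqrt{2} \sqrt{13} - 1\right) \left(52 - 142\right) = \left(\sqrt{26} - 1\right) \left(-90\right) = \left(-1 + \sqrt{26}\right) \left(-90\right) = 90 - 90 \sqrt{26} \approx -368.91$)
$n = \frac{1}{7 - 90 \sqrt{26}}$ ($n = \frac{1}{\left(90 - 90 \sqrt{26}\right) - 83} = \frac{1}{7 - 90 \sqrt{26}} \approx -0.0022128$)
$- 791 n = - 791 \left(- \frac{7}{210551} - \frac{90 \sqrt{26}}{210551}\right) = \frac{5537}{210551} + \frac{71190 \sqrt{26}}{210551}$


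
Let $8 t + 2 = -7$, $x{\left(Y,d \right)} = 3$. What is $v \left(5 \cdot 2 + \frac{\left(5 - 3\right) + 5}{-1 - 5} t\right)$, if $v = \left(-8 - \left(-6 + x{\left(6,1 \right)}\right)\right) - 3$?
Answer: $- \frac{181}{2} \approx -90.5$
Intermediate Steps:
$t = - \frac{9}{8}$ ($t = - \frac{1}{4} + \frac{1}{8} \left(-7\right) = - \frac{1}{4} - \frac{7}{8} = - \frac{9}{8} \approx -1.125$)
$v = -8$ ($v = \left(-8 + \left(6 - 3\right)\right) - 3 = \left(-8 + 3\right) - 3 = -5 - 3 = -8$)
$v \left(5 \cdot 2 + \frac{\left(5 - 3\right) + 5}{-1 - 5} t\right) = - 8 \left(5 \cdot 2 + \frac{\left(5 - 3\right) + 5}{-1 - 5} \left(- \frac{9}{8}\right)\right) = - 8 \left(10 + \frac{2 + 5}{-6} \left(- \frac{9}{8}\right)\right) = - 8 \left(10 + 7 \left(- \frac{1}{6}\right) \left(- \frac{9}{8}\right)\right) = - 8 \left(10 - - \frac{21}{16}\right) = - 8 \left(10 + \frac{21}{16}\right) = \left(-8\right) \frac{181}{16} = - \frac{181}{2}$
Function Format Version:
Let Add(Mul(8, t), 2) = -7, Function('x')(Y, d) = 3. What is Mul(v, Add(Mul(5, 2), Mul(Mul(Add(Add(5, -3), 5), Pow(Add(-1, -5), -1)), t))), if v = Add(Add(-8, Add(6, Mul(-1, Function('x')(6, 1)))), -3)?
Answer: Rational(-181, 2) ≈ -90.500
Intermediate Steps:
t = Rational(-9, 8) (t = Add(Rational(-1, 4), Mul(Rational(1, 8), -7)) = Add(Rational(-1, 4), Rational(-7, 8)) = Rational(-9, 8) ≈ -1.1250)
v = -8 (v = Add(Add(-8, Add(6, Mul(-1, 3))), -3) = Add(Add(-8, Add(6, -3)), -3) = Add(Add(-8, 3), -3) = Add(-5, -3) = -8)
Mul(v, Add(Mul(5, 2), Mul(Mul(Add(Add(5, -3), 5), Pow(Add(-1, -5), -1)), t))) = Mul(-8, Add(Mul(5, 2), Mul(Mul(Add(Add(5, -3), 5), Pow(Add(-1, -5), -1)), Rational(-9, 8)))) = Mul(-8, Add(10, Mul(Mul(Add(2, 5), Pow(-6, -1)), Rational(-9, 8)))) = Mul(-8, Add(10, Mul(Mul(7, Rational(-1, 6)), Rational(-9, 8)))) = Mul(-8, Add(10, Mul(Rational(-7, 6), Rational(-9, 8)))) = Mul(-8, Add(10, Rational(21, 16))) = Mul(-8, Rational(181, 16)) = Rational(-181, 2)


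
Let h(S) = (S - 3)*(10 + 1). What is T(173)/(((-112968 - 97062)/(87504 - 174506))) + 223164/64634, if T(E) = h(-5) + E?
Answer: 26242527635/678753951 ≈ 38.663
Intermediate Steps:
h(S) = -33 + 11*S (h(S) = (-3 + S)*11 = -33 + 11*S)
T(E) = -88 + E (T(E) = (-33 + 11*(-5)) + E = (-33 - 55) + E = -88 + E)
T(173)/(((-112968 - 97062)/(87504 - 174506))) + 223164/64634 = (-88 + 173)/(((-112968 - 97062)/(87504 - 174506))) + 223164/64634 = 85/((-210030/(-87002))) + 223164*(1/64634) = 85/((-210030*(-1/87002))) + 111582/32317 = 85/(105015/43501) + 111582/32317 = 85*(43501/105015) + 111582/32317 = 739517/21003 + 111582/32317 = 26242527635/678753951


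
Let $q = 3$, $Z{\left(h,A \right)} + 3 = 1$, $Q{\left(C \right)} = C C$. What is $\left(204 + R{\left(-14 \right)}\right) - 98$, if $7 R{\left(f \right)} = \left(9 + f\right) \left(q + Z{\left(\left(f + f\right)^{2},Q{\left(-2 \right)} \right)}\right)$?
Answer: $\frac{737}{7} \approx 105.29$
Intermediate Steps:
$Q{\left(C \right)} = C^{2}$
$Z{\left(h,A \right)} = -2$ ($Z{\left(h,A \right)} = -3 + 1 = -2$)
$R{\left(f \right)} = \frac{9}{7} + \frac{f}{7}$ ($R{\left(f \right)} = \frac{\left(9 + f\right) \left(3 - 2\right)}{7} = \frac{\left(9 + f\right) 1}{7} = \frac{9 + f}{7} = \frac{9}{7} + \frac{f}{7}$)
$\left(204 + R{\left(-14 \right)}\right) - 98 = \left(204 + \left(\frac{9}{7} + \frac{1}{7} \left(-14\right)\right)\right) - 98 = \left(204 + \left(\frac{9}{7} - 2\right)\right) - 98 = \left(204 - \frac{5}{7}\right) - 98 = \frac{1423}{7} - 98 = \frac{737}{7}$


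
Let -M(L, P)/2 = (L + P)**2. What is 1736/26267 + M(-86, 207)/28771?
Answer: -719203838/755727857 ≈ -0.95167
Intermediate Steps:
M(L, P) = -2*(L + P)**2
1736/26267 + M(-86, 207)/28771 = 1736/26267 - 2*(-86 + 207)**2/28771 = 1736*(1/26267) - 2*121**2*(1/28771) = 1736/26267 - 2*14641*(1/28771) = 1736/26267 - 29282*1/28771 = 1736/26267 - 29282/28771 = -719203838/755727857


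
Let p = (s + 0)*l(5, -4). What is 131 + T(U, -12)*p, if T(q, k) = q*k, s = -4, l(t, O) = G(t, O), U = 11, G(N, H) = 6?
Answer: 3299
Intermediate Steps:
l(t, O) = 6
p = -24 (p = (-4 + 0)*6 = -4*6 = -24)
T(q, k) = k*q
131 + T(U, -12)*p = 131 - 12*11*(-24) = 131 - 132*(-24) = 131 + 3168 = 3299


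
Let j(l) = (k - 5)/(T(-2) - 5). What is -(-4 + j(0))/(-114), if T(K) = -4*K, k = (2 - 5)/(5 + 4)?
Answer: -26/513 ≈ -0.050682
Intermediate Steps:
k = -⅓ (k = -3/9 = -3*⅑ = -⅓ ≈ -0.33333)
j(l) = -16/9 (j(l) = (-⅓ - 5)/(-4*(-2) - 5) = -16/(3*(8 - 5)) = -16/3/3 = -16/3*⅓ = -16/9)
-(-4 + j(0))/(-114) = -(-4 - 16/9)/(-114) = -1*(-52/9)*(-1/114) = (52/9)*(-1/114) = -26/513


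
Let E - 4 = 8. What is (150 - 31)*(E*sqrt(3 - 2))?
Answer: 1428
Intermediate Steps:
E = 12 (E = 4 + 8 = 12)
(150 - 31)*(E*sqrt(3 - 2)) = (150 - 31)*(12*sqrt(3 - 2)) = 119*(12*sqrt(1)) = 119*(12*1) = 119*12 = 1428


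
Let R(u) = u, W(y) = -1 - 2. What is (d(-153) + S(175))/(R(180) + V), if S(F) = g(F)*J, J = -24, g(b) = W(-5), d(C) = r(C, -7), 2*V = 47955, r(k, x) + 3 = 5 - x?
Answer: 54/16105 ≈ 0.0033530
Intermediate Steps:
W(y) = -3
r(k, x) = 2 - x (r(k, x) = -3 + (5 - x) = 2 - x)
V = 47955/2 (V = (½)*47955 = 47955/2 ≈ 23978.)
d(C) = 9 (d(C) = 2 - 1*(-7) = 2 + 7 = 9)
g(b) = -3
S(F) = 72 (S(F) = -3*(-24) = 72)
(d(-153) + S(175))/(R(180) + V) = (9 + 72)/(180 + 47955/2) = 81/(48315/2) = 81*(2/48315) = 54/16105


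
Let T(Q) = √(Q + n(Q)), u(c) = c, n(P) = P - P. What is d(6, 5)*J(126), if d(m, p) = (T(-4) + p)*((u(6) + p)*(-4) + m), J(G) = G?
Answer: -23940 - 9576*I ≈ -23940.0 - 9576.0*I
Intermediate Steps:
n(P) = 0
T(Q) = √Q (T(Q) = √(Q + 0) = √Q)
d(m, p) = (p + 2*I)*(-24 + m - 4*p) (d(m, p) = (√(-4) + p)*((6 + p)*(-4) + m) = (2*I + p)*((-24 - 4*p) + m) = (p + 2*I)*(-24 + m - 4*p))
d(6, 5)*J(126) = (-48*I - 24*5 - 4*5² + 6*5 - 8*I*5 + 2*I*6)*126 = (-48*I - 120 - 4*25 + 30 - 40*I + 12*I)*126 = (-48*I - 120 - 100 + 30 - 40*I + 12*I)*126 = (-190 - 76*I)*126 = -23940 - 9576*I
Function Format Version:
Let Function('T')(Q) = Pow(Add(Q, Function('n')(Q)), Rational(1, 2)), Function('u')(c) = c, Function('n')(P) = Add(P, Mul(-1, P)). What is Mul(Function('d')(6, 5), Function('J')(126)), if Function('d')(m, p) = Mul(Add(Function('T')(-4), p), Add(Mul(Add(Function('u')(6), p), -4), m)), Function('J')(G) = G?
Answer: Add(-23940, Mul(-9576, I)) ≈ Add(-23940., Mul(-9576.0, I))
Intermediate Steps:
Function('n')(P) = 0
Function('T')(Q) = Pow(Q, Rational(1, 2)) (Function('T')(Q) = Pow(Add(Q, 0), Rational(1, 2)) = Pow(Q, Rational(1, 2)))
Function('d')(m, p) = Mul(Add(p, Mul(2, I)), Add(-24, m, Mul(-4, p))) (Function('d')(m, p) = Mul(Add(Pow(-4, Rational(1, 2)), p), Add(Mul(Add(6, p), -4), m)) = Mul(Add(Mul(2, I), p), Add(Add(-24, Mul(-4, p)), m)) = Mul(Add(p, Mul(2, I)), Add(-24, m, Mul(-4, p))))
Mul(Function('d')(6, 5), Function('J')(126)) = Mul(Add(Mul(-48, I), Mul(-24, 5), Mul(-4, Pow(5, 2)), Mul(6, 5), Mul(-8, I, 5), Mul(2, I, 6)), 126) = Mul(Add(Mul(-48, I), -120, Mul(-4, 25), 30, Mul(-40, I), Mul(12, I)), 126) = Mul(Add(Mul(-48, I), -120, -100, 30, Mul(-40, I), Mul(12, I)), 126) = Mul(Add(-190, Mul(-76, I)), 126) = Add(-23940, Mul(-9576, I))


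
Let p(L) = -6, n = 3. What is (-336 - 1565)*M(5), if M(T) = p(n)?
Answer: 11406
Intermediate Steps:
M(T) = -6
(-336 - 1565)*M(5) = (-336 - 1565)*(-6) = -1901*(-6) = 11406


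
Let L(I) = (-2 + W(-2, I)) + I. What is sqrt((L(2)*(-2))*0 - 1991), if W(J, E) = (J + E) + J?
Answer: I*sqrt(1991) ≈ 44.621*I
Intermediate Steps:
W(J, E) = E + 2*J (W(J, E) = (E + J) + J = E + 2*J)
L(I) = -6 + 2*I (L(I) = (-2 + (I + 2*(-2))) + I = (-2 + (I - 4)) + I = (-2 + (-4 + I)) + I = (-6 + I) + I = -6 + 2*I)
sqrt((L(2)*(-2))*0 - 1991) = sqrt(((-6 + 2*2)*(-2))*0 - 1991) = sqrt(((-6 + 4)*(-2))*0 - 1991) = sqrt(-2*(-2)*0 - 1991) = sqrt(4*0 - 1991) = sqrt(0 - 1991) = sqrt(-1991) = I*sqrt(1991)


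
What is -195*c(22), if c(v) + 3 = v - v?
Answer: 585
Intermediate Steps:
c(v) = -3 (c(v) = -3 + (v - v) = -3 + 0 = -3)
-195*c(22) = -195*(-3) = 585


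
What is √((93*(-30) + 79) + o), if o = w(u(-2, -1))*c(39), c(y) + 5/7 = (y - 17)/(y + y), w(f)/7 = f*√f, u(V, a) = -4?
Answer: √(-4123431 + 36816*I)/39 ≈ 0.23244 + 52.068*I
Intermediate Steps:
w(f) = 7*f^(3/2) (w(f) = 7*(f*√f) = 7*f^(3/2))
c(y) = -5/7 + (-17 + y)/(2*y) (c(y) = -5/7 + (y - 17)/(y + y) = -5/7 + (-17 + y)/((2*y)) = -5/7 + (-17 + y)*(1/(2*y)) = -5/7 + (-17 + y)/(2*y))
o = 944*I/39 (o = (7*(-4)^(3/2))*((1/14)*(-119 - 3*39)/39) = (7*(-8*I))*((1/14)*(1/39)*(-119 - 117)) = (-56*I)*((1/14)*(1/39)*(-236)) = -56*I*(-118/273) = 944*I/39 ≈ 24.205*I)
√((93*(-30) + 79) + o) = √((93*(-30) + 79) + 944*I/39) = √((-2790 + 79) + 944*I/39) = √(-2711 + 944*I/39)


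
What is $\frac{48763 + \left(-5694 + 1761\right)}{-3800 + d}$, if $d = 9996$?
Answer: $\frac{22415}{3098} \approx 7.2353$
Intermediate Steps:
$\frac{48763 + \left(-5694 + 1761\right)}{-3800 + d} = \frac{48763 + \left(-5694 + 1761\right)}{-3800 + 9996} = \frac{48763 - 3933}{6196} = 44830 \cdot \frac{1}{6196} = \frac{22415}{3098}$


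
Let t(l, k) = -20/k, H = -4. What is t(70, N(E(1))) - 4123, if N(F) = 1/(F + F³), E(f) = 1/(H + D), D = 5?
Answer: -4163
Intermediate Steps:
E(f) = 1 (E(f) = 1/(-4 + 5) = 1/1 = 1)
t(70, N(E(1))) - 4123 = -20/(1/(1 + 1³)) - 4123 = -20/(1/(1 + 1)) - 4123 = -20/(1/2) - 4123 = -20/½ - 4123 = -20*2 - 4123 = -40 - 4123 = -4163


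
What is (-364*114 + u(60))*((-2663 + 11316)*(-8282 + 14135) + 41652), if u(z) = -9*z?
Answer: -2130706517796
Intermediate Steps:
(-364*114 + u(60))*((-2663 + 11316)*(-8282 + 14135) + 41652) = (-364*114 - 9*60)*((-2663 + 11316)*(-8282 + 14135) + 41652) = (-41496 - 540)*(8653*5853 + 41652) = -42036*(50646009 + 41652) = -42036*50687661 = -2130706517796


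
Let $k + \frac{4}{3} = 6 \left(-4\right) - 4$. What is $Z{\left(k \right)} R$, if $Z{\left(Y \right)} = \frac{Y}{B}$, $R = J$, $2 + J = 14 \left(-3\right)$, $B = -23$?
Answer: $- \frac{3872}{69} \approx -56.116$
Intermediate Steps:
$J = -44$ ($J = -2 + 14 \left(-3\right) = -2 - 42 = -44$)
$R = -44$
$k = - \frac{88}{3}$ ($k = - \frac{4}{3} + \left(6 \left(-4\right) - 4\right) = - \frac{4}{3} - 28 = - \frac{88}{3} \approx -29.333$)
$Z{\left(Y \right)} = - \frac{Y}{23}$ ($Z{\left(Y \right)} = \frac{Y}{-23} = Y \left(- \frac{1}{23}\right) = - \frac{Y}{23}$)
$Z{\left(k \right)} R = \left(- \frac{1}{23}\right) \left(- \frac{88}{3}\right) \left(-44\right) = \frac{88}{69} \left(-44\right) = - \frac{3872}{69}$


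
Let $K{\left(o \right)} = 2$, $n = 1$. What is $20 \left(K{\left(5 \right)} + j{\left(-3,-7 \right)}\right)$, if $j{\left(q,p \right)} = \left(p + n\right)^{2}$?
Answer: $760$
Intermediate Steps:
$j{\left(q,p \right)} = \left(1 + p\right)^{2}$ ($j{\left(q,p \right)} = \left(p + 1\right)^{2} = \left(1 + p\right)^{2}$)
$20 \left(K{\left(5 \right)} + j{\left(-3,-7 \right)}\right) = 20 \left(2 + \left(1 - 7\right)^{2}\right) = 20 \left(2 + \left(-6\right)^{2}\right) = 20 \left(2 + 36\right) = 20 \cdot 38 = 760$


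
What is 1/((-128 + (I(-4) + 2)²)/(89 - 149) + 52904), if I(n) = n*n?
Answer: 15/793511 ≈ 1.8903e-5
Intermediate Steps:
I(n) = n²
1/((-128 + (I(-4) + 2)²)/(89 - 149) + 52904) = 1/((-128 + ((-4)² + 2)²)/(89 - 149) + 52904) = 1/((-128 + (16 + 2)²)/(-60) + 52904) = 1/((-128 + 18²)*(-1/60) + 52904) = 1/((-128 + 324)*(-1/60) + 52904) = 1/(196*(-1/60) + 52904) = 1/(-49/15 + 52904) = 1/(793511/15) = 15/793511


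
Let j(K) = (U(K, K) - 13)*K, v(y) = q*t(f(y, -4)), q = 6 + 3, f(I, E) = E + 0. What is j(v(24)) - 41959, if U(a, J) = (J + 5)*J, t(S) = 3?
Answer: -18982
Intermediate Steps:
f(I, E) = E
q = 9
v(y) = 27 (v(y) = 9*3 = 27)
U(a, J) = J*(5 + J) (U(a, J) = (5 + J)*J = J*(5 + J))
j(K) = K*(-13 + K*(5 + K)) (j(K) = (K*(5 + K) - 13)*K = (-13 + K*(5 + K))*K = K*(-13 + K*(5 + K)))
j(v(24)) - 41959 = 27*(-13 + 27*(5 + 27)) - 41959 = 27*(-13 + 27*32) - 41959 = 27*(-13 + 864) - 41959 = 27*851 - 41959 = 22977 - 41959 = -18982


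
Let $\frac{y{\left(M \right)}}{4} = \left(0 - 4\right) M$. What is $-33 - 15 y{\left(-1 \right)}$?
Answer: $-273$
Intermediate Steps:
$y{\left(M \right)} = - 16 M$ ($y{\left(M \right)} = 4 \left(0 - 4\right) M = 4 \left(- 4 M\right) = - 16 M$)
$-33 - 15 y{\left(-1 \right)} = -33 - 15 \left(\left(-16\right) \left(-1\right)\right) = -33 - 240 = -273$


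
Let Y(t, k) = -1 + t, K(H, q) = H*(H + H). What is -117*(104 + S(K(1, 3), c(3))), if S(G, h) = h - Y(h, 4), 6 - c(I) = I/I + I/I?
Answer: -12285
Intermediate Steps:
K(H, q) = 2*H² (K(H, q) = H*(2*H) = 2*H²)
c(I) = 4 (c(I) = 6 - (I/I + I/I) = 6 - (1 + 1) = 6 - 1*2 = 6 - 2 = 4)
S(G, h) = 1 (S(G, h) = h - (-1 + h) = h + (1 - h) = 1)
-117*(104 + S(K(1, 3), c(3))) = -117*(104 + 1) = -117*105 = -12285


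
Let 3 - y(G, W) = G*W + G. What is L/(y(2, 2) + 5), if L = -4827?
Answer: -4827/2 ≈ -2413.5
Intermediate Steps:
y(G, W) = 3 - G - G*W (y(G, W) = 3 - (G*W + G) = 3 - (G + G*W) = 3 + (-G - G*W) = 3 - G - G*W)
L/(y(2, 2) + 5) = -4827/((3 - 1*2 - 1*2*2) + 5) = -4827/((3 - 2 - 4) + 5) = -4827/(-3 + 5) = -4827/2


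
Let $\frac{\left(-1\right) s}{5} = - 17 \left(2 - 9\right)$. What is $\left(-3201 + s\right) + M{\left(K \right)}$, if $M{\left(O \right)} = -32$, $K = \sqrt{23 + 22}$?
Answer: $-3828$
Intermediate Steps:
$K = 3 \sqrt{5}$ ($K = \sqrt{45} = 3 \sqrt{5} \approx 6.7082$)
$s = -595$ ($s = - 5 \left(- 17 \left(2 - 9\right)\right) = - 5 \left(\left(-17\right) \left(-7\right)\right) = \left(-5\right) 119 = -595$)
$\left(-3201 + s\right) + M{\left(K \right)} = \left(-3201 - 595\right) - 32 = -3796 - 32 = -3828$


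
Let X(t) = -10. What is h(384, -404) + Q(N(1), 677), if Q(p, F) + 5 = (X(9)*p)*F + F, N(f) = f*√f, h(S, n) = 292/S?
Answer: -585335/96 ≈ -6097.2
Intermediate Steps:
N(f) = f^(3/2)
Q(p, F) = -5 + F - 10*F*p (Q(p, F) = -5 + ((-10*p)*F + F) = -5 + (-10*F*p + F) = -5 + (F - 10*F*p) = -5 + F - 10*F*p)
h(384, -404) + Q(N(1), 677) = 292/384 + (-5 + 677 - 10*677*1^(3/2)) = 292*(1/384) + (-5 + 677 - 10*677*1) = 73/96 + (-5 + 677 - 6770) = 73/96 - 6098 = -585335/96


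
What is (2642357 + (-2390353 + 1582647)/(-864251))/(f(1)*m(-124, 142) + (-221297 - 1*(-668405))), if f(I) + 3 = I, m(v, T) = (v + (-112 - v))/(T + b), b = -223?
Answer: 184976499472353/31299302832524 ≈ 5.9099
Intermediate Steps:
m(v, T) = -112/(-223 + T) (m(v, T) = (v + (-112 - v))/(T - 223) = -112/(-223 + T))
f(I) = -3 + I
(2642357 + (-2390353 + 1582647)/(-864251))/(f(1)*m(-124, 142) + (-221297 - 1*(-668405))) = (2642357 + (-2390353 + 1582647)/(-864251))/((-3 + 1)*(-112/(-223 + 142)) + (-221297 - 1*(-668405))) = (2642357 - 807706*(-1/864251))/(-(-224)/(-81) + (-221297 + 668405)) = (2642357 + 807706/864251)/(-(-224)*(-1)/81 + 447108) = 2283660487313/(864251*(-2*112/81 + 447108)) = 2283660487313/(864251*(-224/81 + 447108)) = 2283660487313/(864251*(36215524/81)) = (2283660487313/864251)*(81/36215524) = 184976499472353/31299302832524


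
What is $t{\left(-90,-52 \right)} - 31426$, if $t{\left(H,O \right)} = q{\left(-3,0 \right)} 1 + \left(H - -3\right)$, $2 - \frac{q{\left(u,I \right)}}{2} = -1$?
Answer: $-31507$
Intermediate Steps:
$q{\left(u,I \right)} = 6$ ($q{\left(u,I \right)} = 4 - -2 = 4 + 2 = 6$)
$t{\left(H,O \right)} = 9 + H$ ($t{\left(H,O \right)} = 6 \cdot 1 + \left(H - -3\right) = 6 + \left(H + 3\right) = 6 + \left(3 + H\right) = 9 + H$)
$t{\left(-90,-52 \right)} - 31426 = \left(9 - 90\right) - 31426 = -81 - 31426 = -31507$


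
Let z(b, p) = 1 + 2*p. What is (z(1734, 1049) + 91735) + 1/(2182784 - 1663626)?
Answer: 48714671773/519158 ≈ 93834.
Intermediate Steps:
(z(1734, 1049) + 91735) + 1/(2182784 - 1663626) = ((1 + 2*1049) + 91735) + 1/(2182784 - 1663626) = ((1 + 2098) + 91735) + 1/519158 = (2099 + 91735) + 1/519158 = 93834 + 1/519158 = 48714671773/519158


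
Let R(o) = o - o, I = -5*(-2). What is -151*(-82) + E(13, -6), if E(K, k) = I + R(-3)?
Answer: 12392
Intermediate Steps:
I = 10
R(o) = 0
E(K, k) = 10 (E(K, k) = 10 + 0 = 10)
-151*(-82) + E(13, -6) = -151*(-82) + 10 = 12382 + 10 = 12392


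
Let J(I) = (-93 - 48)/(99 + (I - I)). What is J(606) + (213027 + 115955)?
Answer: 10856359/33 ≈ 3.2898e+5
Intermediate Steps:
J(I) = -47/33 (J(I) = -141/(99 + 0) = -141/99 = -141*1/99 = -47/33)
J(606) + (213027 + 115955) = -47/33 + (213027 + 115955) = -47/33 + 328982 = 10856359/33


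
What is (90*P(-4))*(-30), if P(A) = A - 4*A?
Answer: -32400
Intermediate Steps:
P(A) = -3*A
(90*P(-4))*(-30) = (90*(-3*(-4)))*(-30) = (90*12)*(-30) = 1080*(-30) = -32400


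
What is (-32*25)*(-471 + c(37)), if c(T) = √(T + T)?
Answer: 376800 - 800*√74 ≈ 3.6992e+5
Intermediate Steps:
c(T) = √2*√T (c(T) = √(2*T) = √2*√T)
(-32*25)*(-471 + c(37)) = (-32*25)*(-471 + √2*√37) = -800*(-471 + √74) = 376800 - 800*√74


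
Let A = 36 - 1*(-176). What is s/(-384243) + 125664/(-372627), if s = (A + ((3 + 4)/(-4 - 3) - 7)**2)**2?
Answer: -8518971856/15908812929 ≈ -0.53549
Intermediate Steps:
A = 212 (A = 36 + 176 = 212)
s = 76176 (s = (212 + ((3 + 4)/(-4 - 3) - 7)**2)**2 = (212 + (7/(-7) - 7)**2)**2 = (212 + (7*(-1/7) - 7)**2)**2 = (212 + (-1 - 7)**2)**2 = (212 + (-8)**2)**2 = (212 + 64)**2 = 276**2 = 76176)
s/(-384243) + 125664/(-372627) = 76176/(-384243) + 125664/(-372627) = 76176*(-1/384243) + 125664*(-1/372627) = -25392/128081 - 41888/124209 = -8518971856/15908812929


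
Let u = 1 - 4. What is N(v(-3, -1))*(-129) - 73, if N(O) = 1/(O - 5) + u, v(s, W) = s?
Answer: 2641/8 ≈ 330.13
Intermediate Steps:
u = -3
N(O) = -3 + 1/(-5 + O) (N(O) = 1/(O - 5) - 3 = 1/(-5 + O) - 3 = -3 + 1/(-5 + O))
N(v(-3, -1))*(-129) - 73 = ((16 - 3*(-3))/(-5 - 3))*(-129) - 73 = ((16 + 9)/(-8))*(-129) - 73 = -⅛*25*(-129) - 73 = -25/8*(-129) - 73 = 3225/8 - 73 = 2641/8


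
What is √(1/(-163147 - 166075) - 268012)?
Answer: I*√29049050221944630/329222 ≈ 517.7*I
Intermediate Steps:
√(1/(-163147 - 166075) - 268012) = √(1/(-329222) - 268012) = √(-1/329222 - 268012) = √(-88235446665/329222) = I*√29049050221944630/329222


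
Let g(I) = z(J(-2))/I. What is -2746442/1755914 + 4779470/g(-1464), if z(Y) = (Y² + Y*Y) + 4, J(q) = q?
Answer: -511932636793601/877957 ≈ -5.8310e+8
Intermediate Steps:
z(Y) = 4 + 2*Y² (z(Y) = (Y² + Y²) + 4 = 2*Y² + 4 = 4 + 2*Y²)
g(I) = 12/I (g(I) = (4 + 2*(-2)²)/I = (4 + 2*4)/I = (4 + 8)/I = 12/I)
-2746442/1755914 + 4779470/g(-1464) = -2746442/1755914 + 4779470/((12/(-1464))) = -2746442*1/1755914 + 4779470/((12*(-1/1464))) = -1373221/877957 + 4779470/(-1/122) = -1373221/877957 + 4779470*(-122) = -1373221/877957 - 583095340 = -511932636793601/877957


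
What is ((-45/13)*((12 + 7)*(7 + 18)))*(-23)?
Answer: 491625/13 ≈ 37817.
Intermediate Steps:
((-45/13)*((12 + 7)*(7 + 18)))*(-23) = ((-45*1/13)*(19*25))*(-23) = -45/13*475*(-23) = -21375/13*(-23) = 491625/13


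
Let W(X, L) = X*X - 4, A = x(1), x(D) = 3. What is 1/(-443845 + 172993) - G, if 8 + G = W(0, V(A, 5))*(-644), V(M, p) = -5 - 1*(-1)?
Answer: -695547937/270852 ≈ -2568.0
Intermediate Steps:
A = 3
V(M, p) = -4 (V(M, p) = -5 + 1 = -4)
W(X, L) = -4 + X² (W(X, L) = X² - 4 = -4 + X²)
G = 2568 (G = -8 + (-4 + 0²)*(-644) = -8 + (-4 + 0)*(-644) = -8 - 4*(-644) = -8 + 2576 = 2568)
1/(-443845 + 172993) - G = 1/(-443845 + 172993) - 1*2568 = 1/(-270852) - 2568 = -1/270852 - 2568 = -695547937/270852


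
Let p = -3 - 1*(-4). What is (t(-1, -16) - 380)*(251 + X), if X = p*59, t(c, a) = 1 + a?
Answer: -122450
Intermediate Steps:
p = 1 (p = -3 + 4 = 1)
X = 59 (X = 1*59 = 59)
(t(-1, -16) - 380)*(251 + X) = ((1 - 16) - 380)*(251 + 59) = (-15 - 380)*310 = -395*310 = -122450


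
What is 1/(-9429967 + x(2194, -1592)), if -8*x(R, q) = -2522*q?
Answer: -1/9931845 ≈ -1.0069e-7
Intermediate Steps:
x(R, q) = 1261*q/4 (x(R, q) = -(-1261)*q/4 = 1261*q/4)
1/(-9429967 + x(2194, -1592)) = 1/(-9429967 + (1261/4)*(-1592)) = 1/(-9429967 - 501878) = 1/(-9931845) = -1/9931845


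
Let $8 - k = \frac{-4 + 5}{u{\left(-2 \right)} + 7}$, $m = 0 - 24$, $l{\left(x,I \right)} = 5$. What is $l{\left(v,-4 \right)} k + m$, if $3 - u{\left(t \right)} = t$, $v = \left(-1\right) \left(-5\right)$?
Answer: $\frac{187}{12} \approx 15.583$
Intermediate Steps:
$v = 5$
$u{\left(t \right)} = 3 - t$
$m = -24$ ($m = 0 - 24 = -24$)
$k = \frac{95}{12}$ ($k = 8 - \frac{-4 + 5}{\left(3 - -2\right) + 7} = 8 - 1 \frac{1}{\left(3 + 2\right) + 7} = 8 - 1 \frac{1}{5 + 7} = 8 - 1 \cdot \frac{1}{12} = 8 - \frac{1}{12} = \frac{95}{12} \approx 7.9167$)
$l{\left(v,-4 \right)} k + m = 5 \cdot \frac{95}{12} - 24 = \frac{475}{12} - 24 = \frac{187}{12}$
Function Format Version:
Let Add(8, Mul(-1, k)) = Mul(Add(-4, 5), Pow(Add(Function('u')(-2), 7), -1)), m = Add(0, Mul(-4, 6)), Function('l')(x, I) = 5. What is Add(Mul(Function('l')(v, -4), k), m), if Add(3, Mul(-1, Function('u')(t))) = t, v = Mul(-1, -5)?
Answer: Rational(187, 12) ≈ 15.583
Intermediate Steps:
v = 5
Function('u')(t) = Add(3, Mul(-1, t))
m = -24 (m = Add(0, -24) = -24)
k = Rational(95, 12) (k = Add(8, Mul(-1, Mul(Add(-4, 5), Pow(Add(Add(3, Mul(-1, -2)), 7), -1)))) = Add(8, Mul(-1, Mul(1, Pow(Add(Add(3, 2), 7), -1)))) = Add(8, Mul(-1, Mul(1, Pow(Add(5, 7), -1)))) = Add(8, Mul(-1, Mul(1, Pow(12, -1)))) = Add(8, Mul(-1, Mul(1, Rational(1, 12)))) = Add(8, Mul(-1, Rational(1, 12))) = Add(8, Rational(-1, 12)) = Rational(95, 12) ≈ 7.9167)
Add(Mul(Function('l')(v, -4), k), m) = Add(Mul(5, Rational(95, 12)), -24) = Add(Rational(475, 12), -24) = Rational(187, 12)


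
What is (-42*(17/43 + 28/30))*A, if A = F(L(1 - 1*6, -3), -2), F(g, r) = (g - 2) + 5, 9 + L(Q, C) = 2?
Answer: 47992/215 ≈ 223.22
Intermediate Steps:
L(Q, C) = -7 (L(Q, C) = -9 + 2 = -7)
F(g, r) = 3 + g (F(g, r) = (-2 + g) + 5 = 3 + g)
A = -4 (A = 3 - 7 = -4)
(-42*(17/43 + 28/30))*A = -42*(17/43 + 28/30)*(-4) = -42*(17*(1/43) + 28*(1/30))*(-4) = -42*(17/43 + 14/15)*(-4) = -42*857/645*(-4) = -11998/215*(-4) = 47992/215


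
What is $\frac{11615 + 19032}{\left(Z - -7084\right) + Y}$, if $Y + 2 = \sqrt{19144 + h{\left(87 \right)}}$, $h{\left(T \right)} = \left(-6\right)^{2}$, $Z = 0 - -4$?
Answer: $\frac{108582321}{25096108} - \frac{30647 \sqrt{4795}}{25096108} \approx 4.2421$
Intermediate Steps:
$Z = 4$ ($Z = 0 + 4 = 4$)
$h{\left(T \right)} = 36$
$Y = -2 + 2 \sqrt{4795}$ ($Y = -2 + \sqrt{19144 + 36} = -2 + \sqrt{19180} = -2 + 2 \sqrt{4795} \approx 136.49$)
$\frac{11615 + 19032}{\left(Z - -7084\right) + Y} = \frac{11615 + 19032}{\left(4 - -7084\right) - \left(2 - 2 \sqrt{4795}\right)} = \frac{30647}{\left(4 + 7084\right) - \left(2 - 2 \sqrt{4795}\right)} = \frac{30647}{7088 - \left(2 - 2 \sqrt{4795}\right)} = \frac{30647}{7086 + 2 \sqrt{4795}}$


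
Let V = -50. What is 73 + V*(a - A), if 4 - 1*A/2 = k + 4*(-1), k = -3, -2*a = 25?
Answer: 1798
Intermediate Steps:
a = -25/2 (a = -1/2*25 = -25/2 ≈ -12.500)
A = 22 (A = 8 - 2*(-3 + 4*(-1)) = 8 - 2*(-3 - 4) = 8 - 2*(-7) = 8 + 14 = 22)
73 + V*(a - A) = 73 - 50*(-25/2 - 1*22) = 73 - 50*(-25/2 - 22) = 73 - 50*(-69/2) = 73 + 1725 = 1798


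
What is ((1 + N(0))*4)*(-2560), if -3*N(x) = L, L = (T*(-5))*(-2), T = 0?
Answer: -10240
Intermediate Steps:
L = 0 (L = (0*(-5))*(-2) = 0*(-2) = 0)
N(x) = 0 (N(x) = -⅓*0 = 0)
((1 + N(0))*4)*(-2560) = ((1 + 0)*4)*(-2560) = (1*4)*(-2560) = 4*(-2560) = -10240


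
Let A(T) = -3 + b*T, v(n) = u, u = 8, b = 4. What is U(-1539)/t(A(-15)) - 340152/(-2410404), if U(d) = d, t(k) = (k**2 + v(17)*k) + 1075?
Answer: -180443473/911936180 ≈ -0.19787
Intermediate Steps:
v(n) = 8
A(T) = -3 + 4*T
t(k) = 1075 + k**2 + 8*k (t(k) = (k**2 + 8*k) + 1075 = 1075 + k**2 + 8*k)
U(-1539)/t(A(-15)) - 340152/(-2410404) = -1539/(1075 + (-3 + 4*(-15))**2 + 8*(-3 + 4*(-15))) - 340152/(-2410404) = -1539/(1075 + (-3 - 60)**2 + 8*(-3 - 60)) - 340152*(-1/2410404) = -1539/(1075 + (-63)**2 + 8*(-63)) + 28346/200867 = -1539/(1075 + 3969 - 504) + 28346/200867 = -1539/4540 + 28346/200867 = -180443473/911936180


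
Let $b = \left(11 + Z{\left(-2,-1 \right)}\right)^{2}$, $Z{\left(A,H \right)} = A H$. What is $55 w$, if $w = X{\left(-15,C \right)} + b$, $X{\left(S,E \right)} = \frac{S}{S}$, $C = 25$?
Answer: $9350$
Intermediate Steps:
$b = 169$ ($b = \left(11 - -2\right)^{2} = \left(11 + 2\right)^{2} = 13^{2} = 169$)
$X{\left(S,E \right)} = 1$
$w = 170$ ($w = 1 + 169 = 170$)
$55 w = 55 \cdot 170 = 9350$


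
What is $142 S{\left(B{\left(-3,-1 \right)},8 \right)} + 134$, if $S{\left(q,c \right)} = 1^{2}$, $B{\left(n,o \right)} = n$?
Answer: $276$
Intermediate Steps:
$S{\left(q,c \right)} = 1$
$142 S{\left(B{\left(-3,-1 \right)},8 \right)} + 134 = 142 \cdot 1 + 134 = 142 + 134 = 276$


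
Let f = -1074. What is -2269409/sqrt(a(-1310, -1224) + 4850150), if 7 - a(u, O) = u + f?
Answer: -2269409*sqrt(4852541)/4852541 ≈ -1030.2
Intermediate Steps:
a(u, O) = 1081 - u (a(u, O) = 7 - (u - 1074) = 7 - (-1074 + u) = 7 + (1074 - u) = 1081 - u)
-2269409/sqrt(a(-1310, -1224) + 4850150) = -2269409/sqrt((1081 - 1*(-1310)) + 4850150) = -2269409/sqrt((1081 + 1310) + 4850150) = -2269409/sqrt(2391 + 4850150) = -2269409*sqrt(4852541)/4852541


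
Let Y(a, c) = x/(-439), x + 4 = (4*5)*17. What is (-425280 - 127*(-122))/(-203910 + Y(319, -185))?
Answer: 89948027/44758413 ≈ 2.0096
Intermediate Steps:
x = 336 (x = -4 + (4*5)*17 = -4 + 20*17 = -4 + 340 = 336)
Y(a, c) = -336/439 (Y(a, c) = 336/(-439) = 336*(-1/439) = -336/439)
(-425280 - 127*(-122))/(-203910 + Y(319, -185)) = (-425280 - 127*(-122))/(-203910 - 336/439) = (-425280 + 15494)/(-89516826/439) = -409786*(-439/89516826) = 89948027/44758413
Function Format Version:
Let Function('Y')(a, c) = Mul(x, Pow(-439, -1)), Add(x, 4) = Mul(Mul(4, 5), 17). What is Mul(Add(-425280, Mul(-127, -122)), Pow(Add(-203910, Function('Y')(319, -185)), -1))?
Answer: Rational(89948027, 44758413) ≈ 2.0096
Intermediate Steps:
x = 336 (x = Add(-4, Mul(Mul(4, 5), 17)) = Add(-4, Mul(20, 17)) = Add(-4, 340) = 336)
Function('Y')(a, c) = Rational(-336, 439) (Function('Y')(a, c) = Mul(336, Pow(-439, -1)) = Mul(336, Rational(-1, 439)) = Rational(-336, 439))
Mul(Add(-425280, Mul(-127, -122)), Pow(Add(-203910, Function('Y')(319, -185)), -1)) = Mul(Add(-425280, Mul(-127, -122)), Pow(Add(-203910, Rational(-336, 439)), -1)) = Mul(Add(-425280, 15494), Pow(Rational(-89516826, 439), -1)) = Mul(-409786, Rational(-439, 89516826)) = Rational(89948027, 44758413)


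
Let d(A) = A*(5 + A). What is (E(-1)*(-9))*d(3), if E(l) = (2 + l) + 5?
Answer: -1296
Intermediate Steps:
E(l) = 7 + l
(E(-1)*(-9))*d(3) = ((7 - 1)*(-9))*(3*(5 + 3)) = (6*(-9))*(3*8) = -54*24 = -1296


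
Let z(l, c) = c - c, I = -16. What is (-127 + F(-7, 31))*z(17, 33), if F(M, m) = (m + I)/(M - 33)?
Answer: 0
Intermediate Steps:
z(l, c) = 0
F(M, m) = (-16 + m)/(-33 + M) (F(M, m) = (m - 16)/(M - 33) = (-16 + m)/(-33 + M))
(-127 + F(-7, 31))*z(17, 33) = (-127 + (-16 + 31)/(-33 - 7))*0 = (-127 + 15/(-40))*0 = (-127 - 1/40*15)*0 = (-127 - 3/8)*0 = -1019/8*0 = 0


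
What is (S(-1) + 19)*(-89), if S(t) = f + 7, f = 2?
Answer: -2492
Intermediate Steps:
S(t) = 9 (S(t) = 2 + 7 = 9)
(S(-1) + 19)*(-89) = (9 + 19)*(-89) = 28*(-89) = -2492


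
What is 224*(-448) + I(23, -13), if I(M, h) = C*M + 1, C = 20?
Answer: -99891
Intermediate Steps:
I(M, h) = 1 + 20*M (I(M, h) = 20*M + 1 = 1 + 20*M)
224*(-448) + I(23, -13) = 224*(-448) + (1 + 20*23) = -100352 + (1 + 460) = -100352 + 461 = -99891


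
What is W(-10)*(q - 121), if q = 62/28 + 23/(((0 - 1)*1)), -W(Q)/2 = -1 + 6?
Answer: 9925/7 ≈ 1417.9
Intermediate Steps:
W(Q) = -10 (W(Q) = -2*(-1 + 6) = -2*5 = -10)
q = -291/14 (q = 62*(1/28) + 23/((-1*1)) = 31/14 + 23/(-1) = 31/14 + 23*(-1) = 31/14 - 23 = -291/14 ≈ -20.786)
W(-10)*(q - 121) = -10*(-291/14 - 121) = -10*(-1985/14) = 9925/7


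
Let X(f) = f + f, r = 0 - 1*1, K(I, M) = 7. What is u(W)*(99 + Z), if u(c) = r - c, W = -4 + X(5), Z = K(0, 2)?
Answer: -742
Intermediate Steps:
r = -1 (r = 0 - 1 = -1)
Z = 7
X(f) = 2*f
W = 6 (W = -4 + 2*5 = -4 + 10 = 6)
u(c) = -1 - c
u(W)*(99 + Z) = (-1 - 1*6)*(99 + 7) = (-1 - 6)*106 = -7*106 = -742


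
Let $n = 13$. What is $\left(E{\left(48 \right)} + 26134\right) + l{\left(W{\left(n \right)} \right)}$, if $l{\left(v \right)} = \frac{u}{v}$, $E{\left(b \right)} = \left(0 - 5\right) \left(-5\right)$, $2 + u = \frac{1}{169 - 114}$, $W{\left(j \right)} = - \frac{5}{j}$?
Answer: $\frac{7195142}{275} \approx 26164.0$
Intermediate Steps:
$u = - \frac{109}{55}$ ($u = -2 + \frac{1}{169 - 114} = -2 + \frac{1}{55} = - \frac{109}{55} \approx -1.9818$)
$E{\left(b \right)} = 25$ ($E{\left(b \right)} = \left(-5\right) \left(-5\right) = 25$)
$l{\left(v \right)} = - \frac{109}{55 v}$
$\left(E{\left(48 \right)} + 26134\right) + l{\left(W{\left(n \right)} \right)} = \left(25 + 26134\right) - \frac{109}{55 \left(- \frac{5}{13}\right)} = 26159 - \frac{109}{55 \left(\left(-5\right) \frac{1}{13}\right)} = 26159 - \frac{109}{55 \left(- \frac{5}{13}\right)} = 26159 - - \frac{1417}{275} = 26159 + \frac{1417}{275} = \frac{7195142}{275}$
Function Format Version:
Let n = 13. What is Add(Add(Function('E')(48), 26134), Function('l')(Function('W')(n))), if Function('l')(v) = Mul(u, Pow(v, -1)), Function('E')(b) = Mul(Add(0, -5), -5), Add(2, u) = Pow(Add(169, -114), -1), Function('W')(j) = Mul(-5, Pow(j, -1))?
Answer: Rational(7195142, 275) ≈ 26164.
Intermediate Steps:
u = Rational(-109, 55) (u = Add(-2, Pow(Add(169, -114), -1)) = Add(-2, Pow(55, -1)) = Add(-2, Rational(1, 55)) = Rational(-109, 55) ≈ -1.9818)
Function('E')(b) = 25 (Function('E')(b) = Mul(-5, -5) = 25)
Function('l')(v) = Mul(Rational(-109, 55), Pow(v, -1))
Add(Add(Function('E')(48), 26134), Function('l')(Function('W')(n))) = Add(Add(25, 26134), Mul(Rational(-109, 55), Pow(Mul(-5, Pow(13, -1)), -1))) = Add(26159, Mul(Rational(-109, 55), Pow(Mul(-5, Rational(1, 13)), -1))) = Add(26159, Mul(Rational(-109, 55), Pow(Rational(-5, 13), -1))) = Add(26159, Mul(Rational(-109, 55), Rational(-13, 5))) = Add(26159, Rational(1417, 275)) = Rational(7195142, 275)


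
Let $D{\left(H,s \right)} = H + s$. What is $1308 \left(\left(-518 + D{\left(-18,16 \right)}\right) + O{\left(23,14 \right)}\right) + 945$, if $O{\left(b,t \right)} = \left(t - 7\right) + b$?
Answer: $-639975$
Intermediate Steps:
$O{\left(b,t \right)} = -7 + b + t$ ($O{\left(b,t \right)} = \left(-7 + t\right) + b = -7 + b + t$)
$1308 \left(\left(-518 + D{\left(-18,16 \right)}\right) + O{\left(23,14 \right)}\right) + 945 = 1308 \left(\left(-518 + \left(-18 + 16\right)\right) + \left(-7 + 23 + 14\right)\right) + 945 = 1308 \left(\left(-518 - 2\right) + 30\right) + 945 = 1308 \left(-520 + 30\right) + 945 = 1308 \left(-490\right) + 945 = -640920 + 945 = -639975$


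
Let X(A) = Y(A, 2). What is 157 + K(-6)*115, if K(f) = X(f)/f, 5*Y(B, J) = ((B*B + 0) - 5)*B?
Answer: 870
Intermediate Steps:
Y(B, J) = B*(-5 + B**2)/5 (Y(B, J) = (((B*B + 0) - 5)*B)/5 = (((B**2 + 0) - 5)*B)/5 = ((B**2 - 5)*B)/5 = ((-5 + B**2)*B)/5 = (B*(-5 + B**2))/5 = B*(-5 + B**2)/5)
X(A) = -A + A**3/5
K(f) = (-f + f**3/5)/f
157 + K(-6)*115 = 157 + (-1 + (1/5)*(-6)**2)*115 = 157 + (-1 + (1/5)*36)*115 = 157 + (-1 + 36/5)*115 = 157 + (31/5)*115 = 157 + 713 = 870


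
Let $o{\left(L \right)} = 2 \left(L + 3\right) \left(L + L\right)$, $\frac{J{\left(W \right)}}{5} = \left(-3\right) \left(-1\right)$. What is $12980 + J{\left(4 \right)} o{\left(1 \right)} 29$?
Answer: $19940$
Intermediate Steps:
$J{\left(W \right)} = 15$ ($J{\left(W \right)} = 5 \left(\left(-3\right) \left(-1\right)\right) = 5 \cdot 3 = 15$)
$o{\left(L \right)} = 4 L \left(3 + L\right)$ ($o{\left(L \right)} = 2 \left(3 + L\right) 2 L = 2 \cdot 2 L \left(3 + L\right) = 4 L \left(3 + L\right)$)
$12980 + J{\left(4 \right)} o{\left(1 \right)} 29 = 12980 + 15 \cdot 4 \cdot 1 \left(3 + 1\right) 29 = 12980 + 15 \cdot 4 \cdot 1 \cdot 4 \cdot 29 = 12980 + 15 \cdot 16 \cdot 29 = 12980 + 240 \cdot 29 = 12980 + 6960 = 19940$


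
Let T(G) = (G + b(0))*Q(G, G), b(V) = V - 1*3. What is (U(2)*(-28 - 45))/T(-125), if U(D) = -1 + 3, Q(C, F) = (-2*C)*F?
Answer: -73/2000000 ≈ -3.6500e-5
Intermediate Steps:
b(V) = -3 + V (b(V) = V - 3 = -3 + V)
Q(C, F) = -2*C*F
U(D) = 2
T(G) = -2*G**2*(-3 + G) (T(G) = (G + (-3 + 0))*(-2*G*G) = (G - 3)*(-2*G**2) = (-3 + G)*(-2*G**2) = -2*G**2*(-3 + G))
(U(2)*(-28 - 45))/T(-125) = (2*(-28 - 45))/((2*(-125)**2*(3 - 1*(-125)))) = (2*(-73))/((2*15625*(3 + 125))) = -146/(2*15625*128) = -146/4000000 = -146*1/4000000 = -73/2000000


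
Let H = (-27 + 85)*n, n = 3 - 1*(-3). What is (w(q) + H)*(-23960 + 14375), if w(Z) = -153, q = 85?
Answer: -1869075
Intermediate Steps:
n = 6 (n = 3 + 3 = 6)
H = 348 (H = (-27 + 85)*6 = 58*6 = 348)
(w(q) + H)*(-23960 + 14375) = (-153 + 348)*(-23960 + 14375) = 195*(-9585) = -1869075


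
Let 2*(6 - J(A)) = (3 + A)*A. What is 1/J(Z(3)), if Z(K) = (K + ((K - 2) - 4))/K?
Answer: ⅙ ≈ 0.16667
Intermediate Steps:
Z(K) = (-6 + 2*K)/K (Z(K) = (K + ((-2 + K) - 4))/K = (K + (-6 + K))/K = (-6 + 2*K)/K)
J(A) = 6 - A*(3 + A)/2 (J(A) = 6 - (3 + A)*A/2 = 6 - A*(3 + A)/2)
1/J(Z(3)) = 1/(6 - 3*(2 - 6/3)/2 - (2 - 6/3)²/2) = 1/(6 - 3*(2 - 6*⅓)/2 - (2 - 6*⅓)²/2) = 1/(6 - 3*(2 - 2)/2 - (2 - 2)²/2) = 1/(6 - 3/2*0 - ½*0²) = 1/(6 + 0 - ½*0) = 1/(6 + 0 + 0) = 1/6 = ⅙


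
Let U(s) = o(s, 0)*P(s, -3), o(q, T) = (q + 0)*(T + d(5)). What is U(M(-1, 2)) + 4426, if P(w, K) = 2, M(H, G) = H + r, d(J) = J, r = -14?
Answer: 4276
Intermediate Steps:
o(q, T) = q*(5 + T) (o(q, T) = (q + 0)*(T + 5) = q*(5 + T))
M(H, G) = -14 + H (M(H, G) = H - 14 = -14 + H)
U(s) = 10*s (U(s) = (s*(5 + 0))*2 = (s*5)*2 = (5*s)*2 = 10*s)
U(M(-1, 2)) + 4426 = 10*(-14 - 1) + 4426 = 10*(-15) + 4426 = -150 + 4426 = 4276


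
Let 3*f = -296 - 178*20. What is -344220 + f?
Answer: -1036516/3 ≈ -3.4551e+5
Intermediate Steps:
f = -3856/3 (f = (-296 - 178*20)/3 = (-296 - 3560)/3 = (⅓)*(-3856) = -3856/3 ≈ -1285.3)
-344220 + f = -344220 - 3856/3 = -1036516/3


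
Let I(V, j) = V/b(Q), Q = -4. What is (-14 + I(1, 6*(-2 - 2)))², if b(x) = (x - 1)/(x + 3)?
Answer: 4761/25 ≈ 190.44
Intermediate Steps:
b(x) = (-1 + x)/(3 + x)
I(V, j) = V/5 (I(V, j) = V/(((-1 - 4)/(3 - 4))) = V/((-5/(-1))) = V/((-1*(-5))) = V/5)
(-14 + I(1, 6*(-2 - 2)))² = (-14 + (⅕)*1)² = (-14 + ⅕)² = (-69/5)² = 4761/25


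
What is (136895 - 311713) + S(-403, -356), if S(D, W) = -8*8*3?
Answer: -175010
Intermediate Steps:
S(D, W) = -192 (S(D, W) = -64*3 = -192)
(136895 - 311713) + S(-403, -356) = (136895 - 311713) - 192 = -174818 - 192 = -175010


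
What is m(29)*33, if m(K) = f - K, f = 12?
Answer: -561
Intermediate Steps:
m(K) = 12 - K
m(29)*33 = (12 - 1*29)*33 = (12 - 29)*33 = -17*33 = -561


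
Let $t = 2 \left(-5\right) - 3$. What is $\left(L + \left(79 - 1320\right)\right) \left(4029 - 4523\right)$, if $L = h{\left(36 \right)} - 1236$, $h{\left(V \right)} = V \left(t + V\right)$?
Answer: $814606$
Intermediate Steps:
$t = -13$ ($t = -10 - 3 = -13$)
$h{\left(V \right)} = V \left(-13 + V\right)$
$L = -408$ ($L = 36 \left(-13 + 36\right) - 1236 = 36 \cdot 23 - 1236 = 828 - 1236 = -408$)
$\left(L + \left(79 - 1320\right)\right) \left(4029 - 4523\right) = \left(-408 + \left(79 - 1320\right)\right) \left(4029 - 4523\right) = \left(-408 + \left(79 - 1320\right)\right) \left(-494\right) = \left(-408 - 1241\right) \left(-494\right) = \left(-1649\right) \left(-494\right) = 814606$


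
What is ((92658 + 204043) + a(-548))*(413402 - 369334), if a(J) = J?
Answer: 13050870404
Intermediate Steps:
((92658 + 204043) + a(-548))*(413402 - 369334) = ((92658 + 204043) - 548)*(413402 - 369334) = (296701 - 548)*44068 = 296153*44068 = 13050870404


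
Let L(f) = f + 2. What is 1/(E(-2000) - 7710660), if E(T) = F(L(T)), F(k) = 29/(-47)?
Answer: -47/362401049 ≈ -1.2969e-7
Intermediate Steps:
L(f) = 2 + f
F(k) = -29/47 (F(k) = 29*(-1/47) = -29/47)
E(T) = -29/47
1/(E(-2000) - 7710660) = 1/(-29/47 - 7710660) = 1/(-362401049/47) = -47/362401049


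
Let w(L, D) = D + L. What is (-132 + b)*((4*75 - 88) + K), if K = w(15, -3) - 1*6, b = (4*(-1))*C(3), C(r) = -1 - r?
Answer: -25288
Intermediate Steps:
b = 16 (b = (4*(-1))*(-1 - 1*3) = -4*(-1 - 3) = -4*(-4) = 16)
K = 6 (K = (-3 + 15) - 1*6 = 12 - 6 = 6)
(-132 + b)*((4*75 - 88) + K) = (-132 + 16)*((4*75 - 88) + 6) = -116*((300 - 88) + 6) = -116*(212 + 6) = -116*218 = -25288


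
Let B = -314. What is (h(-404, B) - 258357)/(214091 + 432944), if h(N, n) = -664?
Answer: -259021/647035 ≈ -0.40032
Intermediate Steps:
(h(-404, B) - 258357)/(214091 + 432944) = (-664 - 258357)/(214091 + 432944) = -259021/647035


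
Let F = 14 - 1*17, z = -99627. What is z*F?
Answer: 298881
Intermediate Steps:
F = -3 (F = 14 - 17 = -3)
z*F = -99627*(-3) = 298881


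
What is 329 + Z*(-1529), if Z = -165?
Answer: 252614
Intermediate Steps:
329 + Z*(-1529) = 329 - 165*(-1529) = 329 + 252285 = 252614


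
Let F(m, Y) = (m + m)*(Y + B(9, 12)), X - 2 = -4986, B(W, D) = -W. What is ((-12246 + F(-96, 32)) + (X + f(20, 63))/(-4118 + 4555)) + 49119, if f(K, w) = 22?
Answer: 14178747/437 ≈ 32446.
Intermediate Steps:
X = -4984 (X = 2 - 4986 = -4984)
F(m, Y) = 2*m*(-9 + Y) (F(m, Y) = (m + m)*(Y - 1*9) = (2*m)*(Y - 9) = (2*m)*(-9 + Y) = 2*m*(-9 + Y))
((-12246 + F(-96, 32)) + (X + f(20, 63))/(-4118 + 4555)) + 49119 = ((-12246 + 2*(-96)*(-9 + 32)) + (-4984 + 22)/(-4118 + 4555)) + 49119 = ((-12246 + 2*(-96)*23) - 4962/437) + 49119 = ((-12246 - 4416) - 4962*1/437) + 49119 = (-16662 - 4962/437) + 49119 = -7286256/437 + 49119 = 14178747/437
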